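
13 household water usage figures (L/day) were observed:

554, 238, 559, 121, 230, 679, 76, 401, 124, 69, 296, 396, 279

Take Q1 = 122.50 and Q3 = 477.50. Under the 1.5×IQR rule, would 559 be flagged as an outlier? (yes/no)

IQR = Q3 − Q1 = 477.50 − 122.50 = 355.00.
Lower fence = Q1 − 1.5·IQR = 122.50 − 532.50 = -410.00.
Upper fence = Q3 + 1.5·IQR = 477.50 + 532.50 = 1010.00.
559 lies within [-410.00, 1010.00].

no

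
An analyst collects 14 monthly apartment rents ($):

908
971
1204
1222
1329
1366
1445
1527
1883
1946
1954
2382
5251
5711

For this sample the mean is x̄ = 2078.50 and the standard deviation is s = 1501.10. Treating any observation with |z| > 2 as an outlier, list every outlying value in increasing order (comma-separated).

Cutoffs at x̄ ± 2s: 2078.50 ± 2·1501.10 = [-923.70, 5080.70].
5251: z = 2.11, |z| > 2 → outlier.
5711: z = 2.42, |z| > 2 → outlier.
Every other value lies within [-923.70, 5080.70].

5251, 5711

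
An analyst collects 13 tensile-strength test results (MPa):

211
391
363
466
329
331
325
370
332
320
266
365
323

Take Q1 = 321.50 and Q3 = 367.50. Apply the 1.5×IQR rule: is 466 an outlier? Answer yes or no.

IQR = Q3 − Q1 = 367.50 − 321.50 = 46.00.
Lower fence = Q1 − 1.5·IQR = 321.50 − 69.00 = 252.50.
Upper fence = Q3 + 1.5·IQR = 367.50 + 69.00 = 436.50.
466 lies above the upper fence.

yes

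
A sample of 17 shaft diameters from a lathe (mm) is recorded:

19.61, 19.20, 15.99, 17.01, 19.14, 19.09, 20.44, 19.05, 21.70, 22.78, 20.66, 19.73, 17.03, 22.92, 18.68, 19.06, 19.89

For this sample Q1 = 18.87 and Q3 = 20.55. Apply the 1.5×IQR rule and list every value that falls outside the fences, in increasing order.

15.99

IQR = Q3 − Q1 = 20.55 − 18.87 = 1.68.
Lower fence = Q1 − 1.5·IQR = 18.87 − 2.52 = 16.35.
Upper fence = Q3 + 1.5·IQR = 20.55 + 2.52 = 23.07.
15.99 < 16.35 → outlier.
All remaining values lie within [16.35, 23.07].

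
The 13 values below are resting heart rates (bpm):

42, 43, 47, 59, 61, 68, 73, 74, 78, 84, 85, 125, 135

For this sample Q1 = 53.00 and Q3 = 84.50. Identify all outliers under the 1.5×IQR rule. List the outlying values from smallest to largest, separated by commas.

IQR = Q3 − Q1 = 84.50 − 53.00 = 31.50.
Lower fence = Q1 − 1.5·IQR = 53.00 − 47.25 = 5.75.
Upper fence = Q3 + 1.5·IQR = 84.50 + 47.25 = 131.75.
135 > 131.75 → outlier.
All remaining values lie within [5.75, 131.75].

135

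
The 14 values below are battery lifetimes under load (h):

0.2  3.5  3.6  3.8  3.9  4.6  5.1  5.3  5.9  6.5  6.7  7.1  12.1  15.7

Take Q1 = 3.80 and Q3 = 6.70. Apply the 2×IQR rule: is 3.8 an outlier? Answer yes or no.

IQR = Q3 − Q1 = 6.70 − 3.80 = 2.90.
Lower fence = Q1 − 2·IQR = 3.80 − 5.80 = -2.00.
Upper fence = Q3 + 2·IQR = 6.70 + 5.80 = 12.50.
3.8 lies within [-2.00, 12.50].

no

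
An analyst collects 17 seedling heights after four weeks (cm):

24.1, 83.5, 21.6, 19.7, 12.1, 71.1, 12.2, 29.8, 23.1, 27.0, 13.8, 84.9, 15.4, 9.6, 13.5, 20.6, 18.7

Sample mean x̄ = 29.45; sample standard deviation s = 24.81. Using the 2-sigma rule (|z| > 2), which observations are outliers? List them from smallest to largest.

Cutoffs at x̄ ± 2s: 29.45 ± 2·24.81 = [-20.17, 79.07].
83.5: z = 2.18, |z| > 2 → outlier.
84.9: z = 2.23, |z| > 2 → outlier.
Every other value lies within [-20.17, 79.07].

83.5, 84.9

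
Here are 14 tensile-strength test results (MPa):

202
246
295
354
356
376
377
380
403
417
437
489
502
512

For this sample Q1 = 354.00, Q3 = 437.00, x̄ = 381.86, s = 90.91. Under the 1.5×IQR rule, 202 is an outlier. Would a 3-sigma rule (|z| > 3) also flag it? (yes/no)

z = (202 − 381.86) / 90.91 = -1.98.
|z| = 1.98 ≤ 3.

no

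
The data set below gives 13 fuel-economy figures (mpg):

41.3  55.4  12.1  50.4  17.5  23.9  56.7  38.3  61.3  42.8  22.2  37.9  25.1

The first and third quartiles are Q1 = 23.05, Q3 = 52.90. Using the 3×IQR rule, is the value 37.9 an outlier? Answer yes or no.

no

IQR = Q3 − Q1 = 52.90 − 23.05 = 29.85.
Lower fence = Q1 − 3·IQR = 23.05 − 89.55 = -66.50.
Upper fence = Q3 + 3·IQR = 52.90 + 89.55 = 142.45.
37.9 lies within [-66.50, 142.45].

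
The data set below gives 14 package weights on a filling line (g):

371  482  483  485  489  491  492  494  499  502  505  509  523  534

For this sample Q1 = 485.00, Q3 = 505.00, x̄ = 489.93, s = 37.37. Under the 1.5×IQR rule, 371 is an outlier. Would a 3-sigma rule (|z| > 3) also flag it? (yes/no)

z = (371 − 489.93) / 37.37 = -3.18.
|z| = 3.18 > 3.

yes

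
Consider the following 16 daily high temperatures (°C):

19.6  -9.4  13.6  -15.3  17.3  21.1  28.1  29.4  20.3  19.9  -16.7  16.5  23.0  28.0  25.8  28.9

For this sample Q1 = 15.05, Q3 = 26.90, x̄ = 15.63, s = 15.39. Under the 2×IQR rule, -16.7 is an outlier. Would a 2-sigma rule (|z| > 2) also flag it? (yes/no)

z = (-16.7 − 15.63) / 15.39 = -2.10.
|z| = 2.10 > 2.

yes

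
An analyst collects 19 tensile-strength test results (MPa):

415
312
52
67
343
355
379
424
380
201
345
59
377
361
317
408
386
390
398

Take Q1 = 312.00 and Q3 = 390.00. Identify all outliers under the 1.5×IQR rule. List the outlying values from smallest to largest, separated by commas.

IQR = Q3 − Q1 = 390.00 − 312.00 = 78.00.
Lower fence = Q1 − 1.5·IQR = 312.00 − 117.00 = 195.00.
Upper fence = Q3 + 1.5·IQR = 390.00 + 117.00 = 507.00.
52 < 195.00 → outlier.
59 < 195.00 → outlier.
67 < 195.00 → outlier.
All remaining values lie within [195.00, 507.00].

52, 59, 67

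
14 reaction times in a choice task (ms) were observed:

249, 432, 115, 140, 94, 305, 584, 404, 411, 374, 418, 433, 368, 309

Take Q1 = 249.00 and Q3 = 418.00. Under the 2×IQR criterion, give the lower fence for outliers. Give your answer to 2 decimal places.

IQR = Q3 − Q1 = 418.00 − 249.00 = 169.00.
Lower fence = Q1 − 2·IQR = 249.00 − 338.00 = -89.00.
Upper fence = Q3 + 2·IQR = 418.00 + 338.00 = 756.00.

-89.00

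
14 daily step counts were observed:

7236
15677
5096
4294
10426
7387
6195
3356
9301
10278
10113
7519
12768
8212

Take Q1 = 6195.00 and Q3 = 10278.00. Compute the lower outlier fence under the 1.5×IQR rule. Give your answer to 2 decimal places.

70.50

IQR = Q3 − Q1 = 10278.00 − 6195.00 = 4083.00.
Lower fence = Q1 − 1.5·IQR = 6195.00 − 6124.50 = 70.50.
Upper fence = Q3 + 1.5·IQR = 10278.00 + 6124.50 = 16402.50.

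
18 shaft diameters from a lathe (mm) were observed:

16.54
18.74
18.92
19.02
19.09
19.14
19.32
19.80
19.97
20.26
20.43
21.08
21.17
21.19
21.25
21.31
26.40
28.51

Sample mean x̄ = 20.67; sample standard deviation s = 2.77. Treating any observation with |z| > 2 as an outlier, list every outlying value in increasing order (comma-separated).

Cutoffs at x̄ ± 2s: 20.67 ± 2·2.77 = [15.13, 26.21].
26.40: z = 2.07, |z| > 2 → outlier.
28.51: z = 2.83, |z| > 2 → outlier.
Every other value lies within [15.13, 26.21].

26.40, 28.51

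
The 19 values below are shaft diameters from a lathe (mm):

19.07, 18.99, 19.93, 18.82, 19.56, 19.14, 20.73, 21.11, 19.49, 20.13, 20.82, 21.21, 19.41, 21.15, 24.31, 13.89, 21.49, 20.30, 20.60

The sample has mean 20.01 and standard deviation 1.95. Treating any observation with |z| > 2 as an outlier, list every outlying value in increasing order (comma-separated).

13.89, 24.31

Cutoffs at x̄ ± 2s: 20.01 ± 2·1.95 = [16.11, 23.91].
13.89: z = -3.14, |z| > 2 → outlier.
24.31: z = 2.21, |z| > 2 → outlier.
Every other value lies within [16.11, 23.91].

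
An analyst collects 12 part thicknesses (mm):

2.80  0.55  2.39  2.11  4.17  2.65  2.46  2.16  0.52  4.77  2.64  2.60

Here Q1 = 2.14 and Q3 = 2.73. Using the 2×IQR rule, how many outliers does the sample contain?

4

IQR = 0.59; fences at 2.14 − 1.18 = 0.96 and 2.73 + 1.18 = 3.91.
Outside the cutoffs: 0.52, 0.55, 4.17, 4.77.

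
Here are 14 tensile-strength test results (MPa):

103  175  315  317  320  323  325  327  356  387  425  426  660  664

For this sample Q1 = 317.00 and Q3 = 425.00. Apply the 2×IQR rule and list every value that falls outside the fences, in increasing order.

IQR = Q3 − Q1 = 425.00 − 317.00 = 108.00.
Lower fence = Q1 − 2·IQR = 317.00 − 216.00 = 101.00.
Upper fence = Q3 + 2·IQR = 425.00 + 216.00 = 641.00.
660 > 641.00 → outlier.
664 > 641.00 → outlier.
All remaining values lie within [101.00, 641.00].

660, 664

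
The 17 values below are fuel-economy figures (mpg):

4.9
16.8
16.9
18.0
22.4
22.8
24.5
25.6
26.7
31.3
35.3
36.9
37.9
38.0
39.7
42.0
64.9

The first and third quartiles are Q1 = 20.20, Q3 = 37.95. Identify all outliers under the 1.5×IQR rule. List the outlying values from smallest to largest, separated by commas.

IQR = Q3 − Q1 = 37.95 − 20.20 = 17.75.
Lower fence = Q1 − 1.5·IQR = 20.20 − 26.625 = -6.425.
Upper fence = Q3 + 1.5·IQR = 37.95 + 26.625 = 64.575.
64.9 > 64.575 → outlier.
All remaining values lie within [-6.425, 64.575].

64.9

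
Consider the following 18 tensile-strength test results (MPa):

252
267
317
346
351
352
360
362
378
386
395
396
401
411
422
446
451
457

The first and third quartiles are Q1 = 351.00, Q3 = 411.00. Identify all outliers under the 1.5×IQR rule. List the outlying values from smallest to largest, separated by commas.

252

IQR = Q3 − Q1 = 411.00 − 351.00 = 60.00.
Lower fence = Q1 − 1.5·IQR = 351.00 − 90.00 = 261.00.
Upper fence = Q3 + 1.5·IQR = 411.00 + 90.00 = 501.00.
252 < 261.00 → outlier.
All remaining values lie within [261.00, 501.00].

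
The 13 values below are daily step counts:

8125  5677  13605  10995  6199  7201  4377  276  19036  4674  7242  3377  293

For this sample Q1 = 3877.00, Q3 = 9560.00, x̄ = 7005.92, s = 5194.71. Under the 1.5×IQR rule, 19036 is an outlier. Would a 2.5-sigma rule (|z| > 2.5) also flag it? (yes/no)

no

z = (19036 − 7005.92) / 5194.71 = 2.32.
|z| = 2.32 ≤ 2.5.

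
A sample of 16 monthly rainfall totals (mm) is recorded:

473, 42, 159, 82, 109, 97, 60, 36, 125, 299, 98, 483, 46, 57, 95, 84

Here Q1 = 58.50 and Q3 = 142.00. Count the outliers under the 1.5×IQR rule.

3

IQR = 83.50; fences at 58.50 − 125.25 = -66.75 and 142.00 + 125.25 = 267.25.
Outside the cutoffs: 299, 473, 483.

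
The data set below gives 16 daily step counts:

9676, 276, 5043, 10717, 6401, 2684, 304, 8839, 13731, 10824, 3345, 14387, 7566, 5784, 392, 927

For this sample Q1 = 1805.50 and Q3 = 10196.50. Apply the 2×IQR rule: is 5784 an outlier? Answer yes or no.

no

IQR = Q3 − Q1 = 10196.50 − 1805.50 = 8391.00.
Lower fence = Q1 − 2·IQR = 1805.50 − 16782.00 = -14976.50.
Upper fence = Q3 + 2·IQR = 10196.50 + 16782.00 = 26978.50.
5784 lies within [-14976.50, 26978.50].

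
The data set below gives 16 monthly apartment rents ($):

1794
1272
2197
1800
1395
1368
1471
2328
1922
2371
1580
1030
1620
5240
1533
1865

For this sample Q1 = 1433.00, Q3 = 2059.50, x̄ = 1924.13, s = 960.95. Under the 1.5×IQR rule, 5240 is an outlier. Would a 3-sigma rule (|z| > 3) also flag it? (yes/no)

z = (5240 − 1924.13) / 960.95 = 3.45.
|z| = 3.45 > 3.

yes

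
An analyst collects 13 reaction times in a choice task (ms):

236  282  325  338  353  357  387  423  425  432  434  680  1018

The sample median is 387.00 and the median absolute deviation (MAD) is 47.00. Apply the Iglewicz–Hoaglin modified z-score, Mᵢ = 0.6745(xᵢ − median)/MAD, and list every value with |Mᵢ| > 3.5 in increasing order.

680, 1018

|Mᵢ| > 3.5 ⇔ |xᵢ − 387.00| > 3.5·47.00/0.6745 = 243.88.
So outliers lie outside [143.12, 630.88].
680: M = 4.20 → outlier.
1018: M = 9.06 → outlier.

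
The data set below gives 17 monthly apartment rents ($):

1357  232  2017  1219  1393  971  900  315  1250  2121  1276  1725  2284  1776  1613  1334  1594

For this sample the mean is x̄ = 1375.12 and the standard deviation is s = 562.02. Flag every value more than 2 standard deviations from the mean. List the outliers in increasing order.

232

Cutoffs at x̄ ± 2s: 1375.12 ± 2·562.02 = [251.08, 2499.16].
232: z = -2.03, |z| > 2 → outlier.
Every other value lies within [251.08, 2499.16].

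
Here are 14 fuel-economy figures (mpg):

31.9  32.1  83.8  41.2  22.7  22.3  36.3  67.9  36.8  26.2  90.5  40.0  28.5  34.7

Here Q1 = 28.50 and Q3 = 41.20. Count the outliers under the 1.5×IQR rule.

3

IQR = 12.70; fences at 28.50 − 19.05 = 9.45 and 41.20 + 19.05 = 60.25.
Outside the cutoffs: 67.9, 83.8, 90.5.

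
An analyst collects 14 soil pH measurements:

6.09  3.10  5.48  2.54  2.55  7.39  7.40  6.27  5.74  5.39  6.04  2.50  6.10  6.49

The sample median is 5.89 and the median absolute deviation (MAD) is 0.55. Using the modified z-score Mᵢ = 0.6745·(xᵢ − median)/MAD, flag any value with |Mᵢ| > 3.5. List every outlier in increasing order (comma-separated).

2.50, 2.54, 2.55

|Mᵢ| > 3.5 ⇔ |xᵢ − 5.89| > 3.5·0.55/0.6745 = 2.85.
So outliers lie outside [3.04, 8.74].
2.50: M = -4.16 → outlier.
2.54: M = -4.11 → outlier.
2.55: M = -4.10 → outlier.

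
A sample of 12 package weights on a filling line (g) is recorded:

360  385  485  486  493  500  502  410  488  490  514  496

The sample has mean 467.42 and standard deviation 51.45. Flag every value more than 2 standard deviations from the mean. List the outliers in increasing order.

Cutoffs at x̄ ± 2s: 467.42 ± 2·51.45 = [364.52, 570.32].
360: z = -2.09, |z| > 2 → outlier.
Every other value lies within [364.52, 570.32].

360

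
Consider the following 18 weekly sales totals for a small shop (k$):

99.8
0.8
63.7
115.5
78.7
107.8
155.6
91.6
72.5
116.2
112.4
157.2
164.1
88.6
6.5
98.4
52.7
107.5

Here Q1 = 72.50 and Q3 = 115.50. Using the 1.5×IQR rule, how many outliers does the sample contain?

2

IQR = 43.00; fences at 72.50 − 64.50 = 8.00 and 115.50 + 64.50 = 180.00.
Outside the cutoffs: 0.8, 6.5.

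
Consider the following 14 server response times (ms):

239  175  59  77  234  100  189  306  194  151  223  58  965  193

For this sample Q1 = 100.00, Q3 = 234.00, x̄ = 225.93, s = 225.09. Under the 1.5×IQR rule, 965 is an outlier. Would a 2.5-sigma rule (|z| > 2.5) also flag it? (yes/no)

z = (965 − 225.93) / 225.09 = 3.28.
|z| = 3.28 > 2.5.

yes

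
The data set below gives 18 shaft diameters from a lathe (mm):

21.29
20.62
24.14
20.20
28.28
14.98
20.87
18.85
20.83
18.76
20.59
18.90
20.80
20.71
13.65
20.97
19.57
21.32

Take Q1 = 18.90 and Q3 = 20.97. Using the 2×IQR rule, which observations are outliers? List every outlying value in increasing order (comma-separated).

13.65, 28.28

IQR = Q3 − Q1 = 20.97 − 18.90 = 2.07.
Lower fence = Q1 − 2·IQR = 18.90 − 4.14 = 14.76.
Upper fence = Q3 + 2·IQR = 20.97 + 4.14 = 25.11.
13.65 < 14.76 → outlier.
28.28 > 25.11 → outlier.
All remaining values lie within [14.76, 25.11].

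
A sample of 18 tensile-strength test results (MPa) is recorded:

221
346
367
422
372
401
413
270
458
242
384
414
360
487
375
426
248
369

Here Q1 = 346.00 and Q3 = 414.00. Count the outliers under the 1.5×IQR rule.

2

IQR = 68.00; fences at 346.00 − 102.00 = 244.00 and 414.00 + 102.00 = 516.00.
Outside the cutoffs: 221, 242.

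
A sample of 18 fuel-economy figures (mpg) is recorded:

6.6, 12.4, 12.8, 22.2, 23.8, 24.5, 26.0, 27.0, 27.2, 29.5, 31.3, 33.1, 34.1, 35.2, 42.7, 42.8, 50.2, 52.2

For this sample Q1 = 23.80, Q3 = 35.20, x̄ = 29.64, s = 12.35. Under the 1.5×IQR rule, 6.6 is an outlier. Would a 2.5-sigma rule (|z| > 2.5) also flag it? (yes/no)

no

z = (6.6 − 29.64) / 12.35 = -1.87.
|z| = 1.87 ≤ 2.5.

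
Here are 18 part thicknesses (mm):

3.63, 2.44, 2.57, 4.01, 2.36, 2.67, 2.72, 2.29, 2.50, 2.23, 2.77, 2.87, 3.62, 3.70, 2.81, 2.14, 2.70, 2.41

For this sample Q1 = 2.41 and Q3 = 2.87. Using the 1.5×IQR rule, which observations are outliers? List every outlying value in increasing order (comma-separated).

3.62, 3.63, 3.70, 4.01

IQR = Q3 − Q1 = 2.87 − 2.41 = 0.46.
Lower fence = Q1 − 1.5·IQR = 2.41 − 0.69 = 1.72.
Upper fence = Q3 + 1.5·IQR = 2.87 + 0.69 = 3.56.
3.62 > 3.56 → outlier.
3.63 > 3.56 → outlier.
3.70 > 3.56 → outlier.
4.01 > 3.56 → outlier.
All remaining values lie within [1.72, 3.56].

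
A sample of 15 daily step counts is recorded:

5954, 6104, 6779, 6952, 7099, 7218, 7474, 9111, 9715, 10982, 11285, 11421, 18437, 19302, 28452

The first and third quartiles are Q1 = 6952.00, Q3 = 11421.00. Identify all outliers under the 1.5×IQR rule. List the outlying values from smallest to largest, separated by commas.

18437, 19302, 28452

IQR = Q3 − Q1 = 11421.00 − 6952.00 = 4469.00.
Lower fence = Q1 − 1.5·IQR = 6952.00 − 6703.50 = 248.50.
Upper fence = Q3 + 1.5·IQR = 11421.00 + 6703.50 = 18124.50.
18437 > 18124.50 → outlier.
19302 > 18124.50 → outlier.
28452 > 18124.50 → outlier.
All remaining values lie within [248.50, 18124.50].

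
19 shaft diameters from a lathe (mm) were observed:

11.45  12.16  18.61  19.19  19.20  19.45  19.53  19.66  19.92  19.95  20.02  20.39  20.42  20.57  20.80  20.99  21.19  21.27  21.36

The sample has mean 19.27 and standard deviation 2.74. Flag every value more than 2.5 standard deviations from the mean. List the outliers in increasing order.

11.45, 12.16

Cutoffs at x̄ ± 2.5s: 19.27 ± 2.5·2.74 = [12.42, 26.12].
11.45: z = -2.85, |z| > 2.5 → outlier.
12.16: z = -2.59, |z| > 2.5 → outlier.
Every other value lies within [12.42, 26.12].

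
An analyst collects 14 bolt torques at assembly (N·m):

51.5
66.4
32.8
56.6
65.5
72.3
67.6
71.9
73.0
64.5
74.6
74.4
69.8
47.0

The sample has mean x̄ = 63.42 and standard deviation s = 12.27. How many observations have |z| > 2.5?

Cutoffs: x̄ ± 2.5s = [32.745, 94.095].
Every value lies within the cutoffs.

0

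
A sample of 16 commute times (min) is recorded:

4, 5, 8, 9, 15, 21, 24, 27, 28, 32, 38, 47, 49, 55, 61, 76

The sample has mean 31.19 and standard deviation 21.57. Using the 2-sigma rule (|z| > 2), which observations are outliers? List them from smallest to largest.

Cutoffs at x̄ ± 2s: 31.19 ± 2·21.57 = [-11.95, 74.33].
76: z = 2.08, |z| > 2 → outlier.
Every other value lies within [-11.95, 74.33].

76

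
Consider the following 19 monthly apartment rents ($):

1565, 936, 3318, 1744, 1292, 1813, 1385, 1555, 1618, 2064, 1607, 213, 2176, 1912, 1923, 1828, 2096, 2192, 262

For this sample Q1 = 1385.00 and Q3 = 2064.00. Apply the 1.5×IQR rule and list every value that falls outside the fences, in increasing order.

IQR = Q3 − Q1 = 2064.00 − 1385.00 = 679.00.
Lower fence = Q1 − 1.5·IQR = 1385.00 − 1018.50 = 366.50.
Upper fence = Q3 + 1.5·IQR = 2064.00 + 1018.50 = 3082.50.
213 < 366.50 → outlier.
262 < 366.50 → outlier.
3318 > 3082.50 → outlier.
All remaining values lie within [366.50, 3082.50].

213, 262, 3318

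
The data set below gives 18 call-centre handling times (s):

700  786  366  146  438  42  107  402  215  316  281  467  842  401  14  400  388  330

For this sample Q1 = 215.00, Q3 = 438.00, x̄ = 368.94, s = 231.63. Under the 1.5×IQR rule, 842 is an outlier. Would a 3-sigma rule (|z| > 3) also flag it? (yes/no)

z = (842 − 368.94) / 231.63 = 2.04.
|z| = 2.04 ≤ 3.

no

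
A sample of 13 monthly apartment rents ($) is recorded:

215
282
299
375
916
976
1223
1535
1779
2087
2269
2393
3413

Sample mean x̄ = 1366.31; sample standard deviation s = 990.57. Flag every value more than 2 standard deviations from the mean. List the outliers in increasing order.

3413

Cutoffs at x̄ ± 2s: 1366.31 ± 2·990.57 = [-614.83, 3347.45].
3413: z = 2.07, |z| > 2 → outlier.
Every other value lies within [-614.83, 3347.45].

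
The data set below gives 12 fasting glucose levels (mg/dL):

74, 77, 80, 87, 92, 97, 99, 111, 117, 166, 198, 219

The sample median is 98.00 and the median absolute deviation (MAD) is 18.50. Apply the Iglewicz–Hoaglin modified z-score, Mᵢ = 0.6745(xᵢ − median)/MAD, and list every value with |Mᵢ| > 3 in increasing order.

|Mᵢ| > 3 ⇔ |xᵢ − 98.00| > 3·18.50/0.6745 = 82.28.
So outliers lie outside [15.72, 180.28].
198: M = 3.65 → outlier.
219: M = 4.41 → outlier.

198, 219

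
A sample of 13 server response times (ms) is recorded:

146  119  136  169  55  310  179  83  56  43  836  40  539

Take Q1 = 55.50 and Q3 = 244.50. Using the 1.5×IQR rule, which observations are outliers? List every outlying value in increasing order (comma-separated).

539, 836

IQR = Q3 − Q1 = 244.50 − 55.50 = 189.00.
Lower fence = Q1 − 1.5·IQR = 55.50 − 283.50 = -228.00.
Upper fence = Q3 + 1.5·IQR = 244.50 + 283.50 = 528.00.
539 > 528.00 → outlier.
836 > 528.00 → outlier.
All remaining values lie within [-228.00, 528.00].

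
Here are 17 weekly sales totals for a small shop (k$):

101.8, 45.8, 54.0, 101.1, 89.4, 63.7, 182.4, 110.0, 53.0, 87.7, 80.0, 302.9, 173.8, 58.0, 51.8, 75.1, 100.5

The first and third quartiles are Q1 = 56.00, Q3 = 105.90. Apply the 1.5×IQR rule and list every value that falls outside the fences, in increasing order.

IQR = Q3 − Q1 = 105.90 − 56.00 = 49.90.
Lower fence = Q1 − 1.5·IQR = 56.00 − 74.85 = -18.85.
Upper fence = Q3 + 1.5·IQR = 105.90 + 74.85 = 180.75.
182.4 > 180.75 → outlier.
302.9 > 180.75 → outlier.
All remaining values lie within [-18.85, 180.75].

182.4, 302.9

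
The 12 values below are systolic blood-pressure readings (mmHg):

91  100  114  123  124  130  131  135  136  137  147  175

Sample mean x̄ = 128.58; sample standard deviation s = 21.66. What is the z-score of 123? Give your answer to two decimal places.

-0.26

z = (123 − 128.58) / 21.66 = -0.26.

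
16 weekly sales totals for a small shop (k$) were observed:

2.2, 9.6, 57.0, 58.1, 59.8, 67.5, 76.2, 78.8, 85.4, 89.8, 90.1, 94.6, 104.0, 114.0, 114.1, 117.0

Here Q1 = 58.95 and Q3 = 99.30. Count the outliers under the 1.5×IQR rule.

IQR = 40.35; fences at 58.95 − 60.525 = -1.575 and 99.30 + 60.525 = 159.825.
Every value lies within the cutoffs.

0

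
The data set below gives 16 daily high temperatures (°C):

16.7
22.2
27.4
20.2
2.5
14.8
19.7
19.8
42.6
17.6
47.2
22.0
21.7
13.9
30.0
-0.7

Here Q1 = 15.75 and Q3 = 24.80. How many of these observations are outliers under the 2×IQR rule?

1

IQR = 9.05; fences at 15.75 − 18.10 = -2.35 and 24.80 + 18.10 = 42.90.
Outside the cutoffs: 47.2.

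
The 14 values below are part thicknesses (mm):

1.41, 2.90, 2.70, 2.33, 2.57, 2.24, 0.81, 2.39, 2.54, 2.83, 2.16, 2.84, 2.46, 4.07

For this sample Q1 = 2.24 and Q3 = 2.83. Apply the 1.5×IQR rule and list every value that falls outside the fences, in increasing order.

0.81, 4.07

IQR = Q3 − Q1 = 2.83 − 2.24 = 0.59.
Lower fence = Q1 − 1.5·IQR = 2.24 − 0.885 = 1.355.
Upper fence = Q3 + 1.5·IQR = 2.83 + 0.885 = 3.715.
0.81 < 1.355 → outlier.
4.07 > 3.715 → outlier.
All remaining values lie within [1.355, 3.715].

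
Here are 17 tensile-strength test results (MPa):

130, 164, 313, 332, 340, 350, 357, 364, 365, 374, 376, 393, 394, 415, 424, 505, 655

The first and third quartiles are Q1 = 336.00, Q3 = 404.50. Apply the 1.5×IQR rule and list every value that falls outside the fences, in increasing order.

130, 164, 655

IQR = Q3 − Q1 = 404.50 − 336.00 = 68.50.
Lower fence = Q1 − 1.5·IQR = 336.00 − 102.75 = 233.25.
Upper fence = Q3 + 1.5·IQR = 404.50 + 102.75 = 507.25.
130 < 233.25 → outlier.
164 < 233.25 → outlier.
655 > 507.25 → outlier.
All remaining values lie within [233.25, 507.25].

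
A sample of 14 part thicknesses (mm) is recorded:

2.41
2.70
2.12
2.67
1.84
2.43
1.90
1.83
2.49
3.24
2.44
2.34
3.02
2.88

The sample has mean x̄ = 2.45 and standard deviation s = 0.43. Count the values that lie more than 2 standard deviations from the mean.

Cutoffs: x̄ ± 2s = [1.59, 3.31].
Every value lies within the cutoffs.

0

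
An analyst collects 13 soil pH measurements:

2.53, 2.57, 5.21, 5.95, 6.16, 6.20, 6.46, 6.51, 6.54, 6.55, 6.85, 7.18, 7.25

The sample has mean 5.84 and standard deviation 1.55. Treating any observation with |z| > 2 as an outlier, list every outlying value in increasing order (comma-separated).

Cutoffs at x̄ ± 2s: 5.84 ± 2·1.55 = [2.74, 8.94].
2.53: z = -2.14, |z| > 2 → outlier.
2.57: z = -2.11, |z| > 2 → outlier.
Every other value lies within [2.74, 8.94].

2.53, 2.57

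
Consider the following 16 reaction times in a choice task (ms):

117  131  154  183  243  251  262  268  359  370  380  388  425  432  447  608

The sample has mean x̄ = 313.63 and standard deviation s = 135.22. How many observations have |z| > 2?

1

Cutoffs: x̄ ± 2s = [43.19, 584.07].
Outside the cutoffs: 608.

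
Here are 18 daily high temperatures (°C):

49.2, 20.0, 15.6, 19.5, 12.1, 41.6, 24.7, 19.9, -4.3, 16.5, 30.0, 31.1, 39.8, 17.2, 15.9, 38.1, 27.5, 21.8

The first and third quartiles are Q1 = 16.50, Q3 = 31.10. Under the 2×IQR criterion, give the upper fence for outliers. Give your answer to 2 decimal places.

60.30

IQR = Q3 − Q1 = 31.10 − 16.50 = 14.60.
Lower fence = Q1 − 2·IQR = 16.50 − 29.20 = -12.70.
Upper fence = Q3 + 2·IQR = 31.10 + 29.20 = 60.30.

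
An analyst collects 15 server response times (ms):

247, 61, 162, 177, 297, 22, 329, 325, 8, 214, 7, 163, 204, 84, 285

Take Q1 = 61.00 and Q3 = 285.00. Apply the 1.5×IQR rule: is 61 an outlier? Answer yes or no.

IQR = Q3 − Q1 = 285.00 − 61.00 = 224.00.
Lower fence = Q1 − 1.5·IQR = 61.00 − 336.00 = -275.00.
Upper fence = Q3 + 1.5·IQR = 285.00 + 336.00 = 621.00.
61 lies within [-275.00, 621.00].

no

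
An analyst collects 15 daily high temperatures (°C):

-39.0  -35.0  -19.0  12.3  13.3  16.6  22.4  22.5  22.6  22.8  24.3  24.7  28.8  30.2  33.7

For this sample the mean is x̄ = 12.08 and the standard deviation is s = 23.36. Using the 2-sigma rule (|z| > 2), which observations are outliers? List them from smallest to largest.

-39.0, -35.0

Cutoffs at x̄ ± 2s: 12.08 ± 2·23.36 = [-34.64, 58.80].
-39.0: z = -2.19, |z| > 2 → outlier.
-35.0: z = -2.02, |z| > 2 → outlier.
Every other value lies within [-34.64, 58.80].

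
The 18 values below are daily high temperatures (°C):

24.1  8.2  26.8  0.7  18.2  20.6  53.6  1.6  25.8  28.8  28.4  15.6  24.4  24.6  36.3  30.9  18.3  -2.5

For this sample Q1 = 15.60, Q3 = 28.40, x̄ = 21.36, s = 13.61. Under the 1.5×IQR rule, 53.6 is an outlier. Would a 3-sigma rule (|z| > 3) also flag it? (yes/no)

no

z = (53.6 − 21.36) / 13.61 = 2.37.
|z| = 2.37 ≤ 3.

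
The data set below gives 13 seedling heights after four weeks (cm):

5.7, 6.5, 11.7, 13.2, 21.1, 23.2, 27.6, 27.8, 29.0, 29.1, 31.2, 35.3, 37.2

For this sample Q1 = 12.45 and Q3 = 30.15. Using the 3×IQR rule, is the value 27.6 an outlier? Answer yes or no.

no

IQR = Q3 − Q1 = 30.15 − 12.45 = 17.70.
Lower fence = Q1 − 3·IQR = 12.45 − 53.10 = -40.65.
Upper fence = Q3 + 3·IQR = 30.15 + 53.10 = 83.25.
27.6 lies within [-40.65, 83.25].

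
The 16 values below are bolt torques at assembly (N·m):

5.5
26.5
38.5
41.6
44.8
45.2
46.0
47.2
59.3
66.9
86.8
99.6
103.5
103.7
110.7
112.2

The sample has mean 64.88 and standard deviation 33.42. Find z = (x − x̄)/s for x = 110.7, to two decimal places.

1.37

z = (110.7 − 64.88) / 33.42 = 1.37.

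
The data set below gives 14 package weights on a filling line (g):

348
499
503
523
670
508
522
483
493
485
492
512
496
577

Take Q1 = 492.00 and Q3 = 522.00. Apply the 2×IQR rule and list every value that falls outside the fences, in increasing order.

348, 670

IQR = Q3 − Q1 = 522.00 − 492.00 = 30.00.
Lower fence = Q1 − 2·IQR = 492.00 − 60.00 = 432.00.
Upper fence = Q3 + 2·IQR = 522.00 + 60.00 = 582.00.
348 < 432.00 → outlier.
670 > 582.00 → outlier.
All remaining values lie within [432.00, 582.00].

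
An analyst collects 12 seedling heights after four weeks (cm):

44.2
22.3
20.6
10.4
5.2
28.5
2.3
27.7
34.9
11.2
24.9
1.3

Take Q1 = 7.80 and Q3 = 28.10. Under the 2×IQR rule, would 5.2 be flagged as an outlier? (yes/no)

no

IQR = Q3 − Q1 = 28.10 − 7.80 = 20.30.
Lower fence = Q1 − 2·IQR = 7.80 − 40.60 = -32.80.
Upper fence = Q3 + 2·IQR = 28.10 + 40.60 = 68.70.
5.2 lies within [-32.80, 68.70].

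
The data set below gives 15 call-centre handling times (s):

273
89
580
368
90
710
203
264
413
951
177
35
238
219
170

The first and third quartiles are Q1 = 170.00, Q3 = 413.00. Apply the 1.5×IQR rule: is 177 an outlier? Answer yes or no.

no

IQR = Q3 − Q1 = 413.00 − 170.00 = 243.00.
Lower fence = Q1 − 1.5·IQR = 170.00 − 364.50 = -194.50.
Upper fence = Q3 + 1.5·IQR = 413.00 + 364.50 = 777.50.
177 lies within [-194.50, 777.50].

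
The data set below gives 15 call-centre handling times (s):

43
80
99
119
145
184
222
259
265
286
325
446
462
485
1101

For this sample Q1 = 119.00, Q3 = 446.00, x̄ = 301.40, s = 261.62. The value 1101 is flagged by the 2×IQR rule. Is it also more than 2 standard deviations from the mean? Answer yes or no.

z = (1101 − 301.40) / 261.62 = 3.06.
|z| = 3.06 > 2.

yes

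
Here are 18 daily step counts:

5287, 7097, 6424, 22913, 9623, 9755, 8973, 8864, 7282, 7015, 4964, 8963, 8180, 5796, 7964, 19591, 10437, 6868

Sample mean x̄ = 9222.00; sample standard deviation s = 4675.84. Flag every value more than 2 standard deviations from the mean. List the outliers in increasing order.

19591, 22913

Cutoffs at x̄ ± 2s: 9222.00 ± 2·4675.84 = [-129.68, 18573.68].
19591: z = 2.22, |z| > 2 → outlier.
22913: z = 2.93, |z| > 2 → outlier.
Every other value lies within [-129.68, 18573.68].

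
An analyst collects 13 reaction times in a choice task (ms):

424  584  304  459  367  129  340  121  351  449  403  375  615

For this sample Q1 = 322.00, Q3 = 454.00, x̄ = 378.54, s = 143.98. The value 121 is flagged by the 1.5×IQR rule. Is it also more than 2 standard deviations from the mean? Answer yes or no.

no

z = (121 − 378.54) / 143.98 = -1.79.
|z| = 1.79 ≤ 2.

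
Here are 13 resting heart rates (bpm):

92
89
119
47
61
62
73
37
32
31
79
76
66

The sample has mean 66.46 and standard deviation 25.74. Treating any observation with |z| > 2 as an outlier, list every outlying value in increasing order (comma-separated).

Cutoffs at x̄ ± 2s: 66.46 ± 2·25.74 = [14.98, 117.94].
119: z = 2.04, |z| > 2 → outlier.
Every other value lies within [14.98, 117.94].

119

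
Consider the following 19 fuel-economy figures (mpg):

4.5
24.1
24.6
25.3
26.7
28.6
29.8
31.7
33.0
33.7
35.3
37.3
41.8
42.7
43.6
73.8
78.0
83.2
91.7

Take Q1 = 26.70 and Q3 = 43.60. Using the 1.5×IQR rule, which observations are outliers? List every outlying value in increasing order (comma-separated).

IQR = Q3 − Q1 = 43.60 − 26.70 = 16.90.
Lower fence = Q1 − 1.5·IQR = 26.70 − 25.35 = 1.35.
Upper fence = Q3 + 1.5·IQR = 43.60 + 25.35 = 68.95.
73.8 > 68.95 → outlier.
78.0 > 68.95 → outlier.
83.2 > 68.95 → outlier.
91.7 > 68.95 → outlier.
All remaining values lie within [1.35, 68.95].

73.8, 78.0, 83.2, 91.7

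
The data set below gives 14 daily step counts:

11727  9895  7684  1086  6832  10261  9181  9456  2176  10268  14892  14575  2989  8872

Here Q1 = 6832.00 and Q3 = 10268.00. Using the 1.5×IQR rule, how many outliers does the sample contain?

1

IQR = 3436.00; fences at 6832.00 − 5154.00 = 1678.00 and 10268.00 + 5154.00 = 15422.00.
Outside the cutoffs: 1086.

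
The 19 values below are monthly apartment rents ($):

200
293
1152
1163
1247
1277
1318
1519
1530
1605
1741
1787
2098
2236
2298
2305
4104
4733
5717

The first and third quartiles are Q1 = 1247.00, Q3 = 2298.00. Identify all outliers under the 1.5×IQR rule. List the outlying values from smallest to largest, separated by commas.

IQR = Q3 − Q1 = 2298.00 − 1247.00 = 1051.00.
Lower fence = Q1 − 1.5·IQR = 1247.00 − 1576.50 = -329.50.
Upper fence = Q3 + 1.5·IQR = 2298.00 + 1576.50 = 3874.50.
4104 > 3874.50 → outlier.
4733 > 3874.50 → outlier.
5717 > 3874.50 → outlier.
All remaining values lie within [-329.50, 3874.50].

4104, 4733, 5717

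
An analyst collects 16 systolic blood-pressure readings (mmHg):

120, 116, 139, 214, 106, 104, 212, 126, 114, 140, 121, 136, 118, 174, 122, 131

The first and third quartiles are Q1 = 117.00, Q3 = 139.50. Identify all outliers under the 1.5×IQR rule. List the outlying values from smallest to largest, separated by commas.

174, 212, 214

IQR = Q3 − Q1 = 139.50 − 117.00 = 22.50.
Lower fence = Q1 − 1.5·IQR = 117.00 − 33.75 = 83.25.
Upper fence = Q3 + 1.5·IQR = 139.50 + 33.75 = 173.25.
174 > 173.25 → outlier.
212 > 173.25 → outlier.
214 > 173.25 → outlier.
All remaining values lie within [83.25, 173.25].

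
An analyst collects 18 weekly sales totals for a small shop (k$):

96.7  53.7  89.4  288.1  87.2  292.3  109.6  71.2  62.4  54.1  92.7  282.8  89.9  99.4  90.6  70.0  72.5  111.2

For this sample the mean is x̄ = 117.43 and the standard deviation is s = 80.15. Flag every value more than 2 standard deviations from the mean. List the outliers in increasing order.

Cutoffs at x̄ ± 2s: 117.43 ± 2·80.15 = [-42.87, 277.73].
282.8: z = 2.06, |z| > 2 → outlier.
288.1: z = 2.13, |z| > 2 → outlier.
292.3: z = 2.18, |z| > 2 → outlier.
Every other value lies within [-42.87, 277.73].

282.8, 288.1, 292.3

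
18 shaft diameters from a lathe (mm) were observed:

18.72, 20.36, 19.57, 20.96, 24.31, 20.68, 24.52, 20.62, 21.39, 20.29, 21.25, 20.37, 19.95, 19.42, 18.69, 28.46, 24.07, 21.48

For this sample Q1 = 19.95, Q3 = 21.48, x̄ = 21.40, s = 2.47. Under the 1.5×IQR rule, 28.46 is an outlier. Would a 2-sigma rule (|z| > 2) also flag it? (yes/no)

yes

z = (28.46 − 21.40) / 2.47 = 2.86.
|z| = 2.86 > 2.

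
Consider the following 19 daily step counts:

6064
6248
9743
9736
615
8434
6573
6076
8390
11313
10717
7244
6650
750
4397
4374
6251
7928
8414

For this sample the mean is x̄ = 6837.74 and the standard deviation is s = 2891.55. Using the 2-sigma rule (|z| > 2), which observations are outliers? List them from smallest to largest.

Cutoffs at x̄ ± 2s: 6837.74 ± 2·2891.55 = [1054.64, 12620.84].
615: z = -2.15, |z| > 2 → outlier.
750: z = -2.11, |z| > 2 → outlier.
Every other value lies within [1054.64, 12620.84].

615, 750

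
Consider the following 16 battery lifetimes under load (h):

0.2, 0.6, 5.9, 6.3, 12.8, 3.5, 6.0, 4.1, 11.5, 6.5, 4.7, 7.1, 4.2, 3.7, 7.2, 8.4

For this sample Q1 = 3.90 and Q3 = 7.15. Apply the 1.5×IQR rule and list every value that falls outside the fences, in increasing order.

IQR = Q3 − Q1 = 7.15 − 3.90 = 3.25.
Lower fence = Q1 − 1.5·IQR = 3.90 − 4.875 = -0.975.
Upper fence = Q3 + 1.5·IQR = 7.15 + 4.875 = 12.025.
12.8 > 12.025 → outlier.
All remaining values lie within [-0.975, 12.025].

12.8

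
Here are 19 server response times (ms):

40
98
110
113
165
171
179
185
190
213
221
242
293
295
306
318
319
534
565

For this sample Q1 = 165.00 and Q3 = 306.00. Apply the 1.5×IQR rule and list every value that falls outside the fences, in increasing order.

534, 565

IQR = Q3 − Q1 = 306.00 − 165.00 = 141.00.
Lower fence = Q1 − 1.5·IQR = 165.00 − 211.50 = -46.50.
Upper fence = Q3 + 1.5·IQR = 306.00 + 211.50 = 517.50.
534 > 517.50 → outlier.
565 > 517.50 → outlier.
All remaining values lie within [-46.50, 517.50].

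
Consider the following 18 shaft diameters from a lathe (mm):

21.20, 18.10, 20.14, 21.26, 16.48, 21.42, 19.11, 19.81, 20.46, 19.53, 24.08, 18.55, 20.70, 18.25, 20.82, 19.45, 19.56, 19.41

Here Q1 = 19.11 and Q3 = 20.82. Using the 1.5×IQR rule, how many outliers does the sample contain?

IQR = 1.71; fences at 19.11 − 2.565 = 16.545 and 20.82 + 2.565 = 23.385.
Outside the cutoffs: 16.48, 24.08.

2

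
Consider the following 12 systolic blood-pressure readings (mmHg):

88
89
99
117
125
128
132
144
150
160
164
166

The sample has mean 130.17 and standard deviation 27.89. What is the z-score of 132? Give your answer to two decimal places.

z = (132 − 130.17) / 27.89 = 0.07.

0.07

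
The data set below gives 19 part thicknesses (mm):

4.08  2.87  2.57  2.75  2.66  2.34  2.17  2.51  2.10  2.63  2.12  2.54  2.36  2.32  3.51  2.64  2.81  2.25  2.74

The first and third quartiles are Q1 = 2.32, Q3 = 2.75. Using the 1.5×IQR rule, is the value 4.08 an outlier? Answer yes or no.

yes

IQR = Q3 − Q1 = 2.75 − 2.32 = 0.43.
Lower fence = Q1 − 1.5·IQR = 2.32 − 0.645 = 1.675.
Upper fence = Q3 + 1.5·IQR = 2.75 + 0.645 = 3.395.
4.08 lies above the upper fence.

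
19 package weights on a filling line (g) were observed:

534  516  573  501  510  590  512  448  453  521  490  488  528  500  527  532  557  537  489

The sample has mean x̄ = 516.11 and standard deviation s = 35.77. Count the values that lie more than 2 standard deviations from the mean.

1

Cutoffs: x̄ ± 2s = [444.57, 587.65].
Outside the cutoffs: 590.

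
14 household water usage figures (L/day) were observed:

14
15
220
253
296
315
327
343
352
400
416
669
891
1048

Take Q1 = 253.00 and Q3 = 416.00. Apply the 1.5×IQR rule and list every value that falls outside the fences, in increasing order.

IQR = Q3 − Q1 = 416.00 − 253.00 = 163.00.
Lower fence = Q1 − 1.5·IQR = 253.00 − 244.50 = 8.50.
Upper fence = Q3 + 1.5·IQR = 416.00 + 244.50 = 660.50.
669 > 660.50 → outlier.
891 > 660.50 → outlier.
1048 > 660.50 → outlier.
All remaining values lie within [8.50, 660.50].

669, 891, 1048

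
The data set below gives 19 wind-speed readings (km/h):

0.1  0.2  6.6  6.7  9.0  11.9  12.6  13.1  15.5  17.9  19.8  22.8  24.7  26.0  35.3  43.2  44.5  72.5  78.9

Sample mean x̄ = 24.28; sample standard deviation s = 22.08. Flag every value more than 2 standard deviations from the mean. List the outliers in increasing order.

72.5, 78.9

Cutoffs at x̄ ± 2s: 24.28 ± 2·22.08 = [-19.88, 68.44].
72.5: z = 2.18, |z| > 2 → outlier.
78.9: z = 2.47, |z| > 2 → outlier.
Every other value lies within [-19.88, 68.44].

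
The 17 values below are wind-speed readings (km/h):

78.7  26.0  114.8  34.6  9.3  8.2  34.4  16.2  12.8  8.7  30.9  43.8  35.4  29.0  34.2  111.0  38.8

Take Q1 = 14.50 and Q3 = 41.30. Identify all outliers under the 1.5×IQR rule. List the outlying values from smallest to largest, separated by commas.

111.0, 114.8

IQR = Q3 − Q1 = 41.30 − 14.50 = 26.80.
Lower fence = Q1 − 1.5·IQR = 14.50 − 40.20 = -25.70.
Upper fence = Q3 + 1.5·IQR = 41.30 + 40.20 = 81.50.
111.0 > 81.50 → outlier.
114.8 > 81.50 → outlier.
All remaining values lie within [-25.70, 81.50].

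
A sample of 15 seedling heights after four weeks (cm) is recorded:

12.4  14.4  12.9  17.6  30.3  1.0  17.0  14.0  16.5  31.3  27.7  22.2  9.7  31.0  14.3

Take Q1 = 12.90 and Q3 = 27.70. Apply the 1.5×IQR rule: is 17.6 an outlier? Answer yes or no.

no

IQR = Q3 − Q1 = 27.70 − 12.90 = 14.80.
Lower fence = Q1 − 1.5·IQR = 12.90 − 22.20 = -9.30.
Upper fence = Q3 + 1.5·IQR = 27.70 + 22.20 = 49.90.
17.6 lies within [-9.30, 49.90].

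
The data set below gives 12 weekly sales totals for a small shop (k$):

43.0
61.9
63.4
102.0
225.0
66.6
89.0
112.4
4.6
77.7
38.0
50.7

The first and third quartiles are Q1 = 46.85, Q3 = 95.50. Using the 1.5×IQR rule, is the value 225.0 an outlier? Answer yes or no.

IQR = Q3 − Q1 = 95.50 − 46.85 = 48.65.
Lower fence = Q1 − 1.5·IQR = 46.85 − 72.975 = -26.125.
Upper fence = Q3 + 1.5·IQR = 95.50 + 72.975 = 168.475.
225.0 lies above the upper fence.

yes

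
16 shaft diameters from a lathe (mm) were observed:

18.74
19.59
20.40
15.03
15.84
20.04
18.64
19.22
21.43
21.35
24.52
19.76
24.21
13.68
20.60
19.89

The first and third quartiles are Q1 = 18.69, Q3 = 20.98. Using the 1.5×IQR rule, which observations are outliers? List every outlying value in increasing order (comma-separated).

13.68, 15.03, 24.52

IQR = Q3 − Q1 = 20.98 − 18.69 = 2.29.
Lower fence = Q1 − 1.5·IQR = 18.69 − 3.435 = 15.255.
Upper fence = Q3 + 1.5·IQR = 20.98 + 3.435 = 24.415.
13.68 < 15.255 → outlier.
15.03 < 15.255 → outlier.
24.52 > 24.415 → outlier.
All remaining values lie within [15.255, 24.415].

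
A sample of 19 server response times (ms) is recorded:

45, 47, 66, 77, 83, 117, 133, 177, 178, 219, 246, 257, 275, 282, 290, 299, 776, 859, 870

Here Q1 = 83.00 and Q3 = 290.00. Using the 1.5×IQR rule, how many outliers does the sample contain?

3

IQR = 207.00; fences at 83.00 − 310.50 = -227.50 and 290.00 + 310.50 = 600.50.
Outside the cutoffs: 776, 859, 870.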